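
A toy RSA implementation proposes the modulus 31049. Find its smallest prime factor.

61

31049 is odd.
Digit sum 17, not divisible by 3.
Ends in 9: not divisible by 5.
7: 31049 = 7·4435 + 4
11: 31049 = 11·2822 + 7
13: 31049 = 13·2388 + 5
17: 31049 = 17·1826 + 7
19: 31049 = 19·1634 + 3
23: 31049 = 23·1349 + 22
29: 31049 = 29·1070 + 19
31: 31049 = 31·1001 + 18
37: 31049 = 37·839 + 6
41: 31049 = 41·757 + 12
43: 31049 = 43·722 + 3
47: 31049 = 47·660 + 29
53: 31049 = 53·585 + 44
59: 31049 = 59·526 + 15
61: 31049 = 61·509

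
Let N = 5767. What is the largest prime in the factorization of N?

79

5767 = 73 · 79
79 is prime.
So 5767 = 73 · 79; the largest prime factor is 79.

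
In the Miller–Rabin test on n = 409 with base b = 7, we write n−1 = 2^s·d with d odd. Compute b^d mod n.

409 − 1 = 408 = 2^3 · 51, so d = 51.
7^1 ≡ 7 (mod 409)
7^2 ≡ 7^2 = 49 ≡ 49 (mod 409)
7^4 ≡ 49^2 = 2401 ≡ 356 (mod 409)
7^8 ≡ 356^2 = 126736 ≡ 355 (mod 409)
7^16 ≡ 355^2 = 126025 ≡ 53 (mod 409)
7^32 ≡ 53^2 = 2809 ≡ 355 (mod 409)
51 = 32 + 16 + 2 + 1 in binary powers of 2.
So 7^51 ≡ 355 · 53 · 49 · 7 ≡ 343 (mod 409).
Squaring chain: 343 → 266 → 408; reaches −1, so base 7 does not prove 409 composite.

343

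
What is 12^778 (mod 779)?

121

12^1 ≡ 12 (mod 779)
12^2 ≡ 12^2 = 144 ≡ 144 (mod 779)
12^4 ≡ 144^2 = 20736 ≡ 482 (mod 779)
12^8 ≡ 482^2 = 232324 ≡ 182 (mod 779)
12^16 ≡ 182^2 = 33124 ≡ 406 (mod 779)
12^32 ≡ 406^2 = 164836 ≡ 467 (mod 779)
12^64 ≡ 467^2 = 218089 ≡ 748 (mod 779)
12^128 ≡ 748^2 = 559504 ≡ 182 (mod 779)
12^256 ≡ 182^2 = 33124 ≡ 406 (mod 779)
12^512 ≡ 406^2 = 164836 ≡ 467 (mod 779)
778 = 512 + 256 + 8 + 2 in binary powers of 2.
So 12^778 ≡ 467 · 406 · 182 · 144 ≡ 121 (mod 779).
Since 121 ≠ 1, base 12 is a Fermat witness: 779 is composite.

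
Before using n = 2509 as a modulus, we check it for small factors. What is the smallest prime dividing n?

13

2509 is odd.
Digit sum 16, not divisible by 3.
Ends in 9: not divisible by 5.
7: 2509 = 7·358 + 3
11: 2509 = 11·228 + 1
13: 2509 = 13·193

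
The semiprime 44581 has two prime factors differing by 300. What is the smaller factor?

109

Since p = q + 300, we have 44581 = q(q + 300), so q² + 300q − 44581 = 0.
Discriminant: 300² + 4·44581 = 90000 + 178324 = 268324; √268324 = 518.
q = (−300 + 518)/2 = 109, and p = q + 300 = 409.
Check: 109 · 409 = 44581.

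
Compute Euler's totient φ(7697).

Factor: 7697 = 43 · 179.
φ(7697) = (43−1) · (179−1) = 42 · 178 = 7476.

7476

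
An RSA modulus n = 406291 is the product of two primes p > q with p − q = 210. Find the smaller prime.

541

Since p = q + 210, we have 406291 = q(q + 210), so q² + 210q − 406291 = 0.
Discriminant: 210² + 4·406291 = 44100 + 1625164 = 1669264; √1669264 = 1292.
q = (−210 + 1292)/2 = 541, and p = q + 210 = 751.
Check: 541 · 751 = 406291.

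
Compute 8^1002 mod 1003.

812

8^1 ≡ 8 (mod 1003)
8^2 ≡ 8^2 = 64 ≡ 64 (mod 1003)
8^4 ≡ 64^2 = 4096 ≡ 84 (mod 1003)
8^8 ≡ 84^2 = 7056 ≡ 35 (mod 1003)
8^16 ≡ 35^2 = 1225 ≡ 222 (mod 1003)
8^32 ≡ 222^2 = 49284 ≡ 137 (mod 1003)
8^64 ≡ 137^2 = 18769 ≡ 715 (mod 1003)
8^128 ≡ 715^2 = 511225 ≡ 698 (mod 1003)
8^256 ≡ 698^2 = 487204 ≡ 749 (mod 1003)
8^512 ≡ 749^2 = 561001 ≡ 324 (mod 1003)
1002 = 512 + 256 + 128 + 64 + 32 + 8 + 2 in binary powers of 2.
So 8^1002 ≡ 324 · 749 · 698 · 715 · 137 · 35 · 64 ≡ 812 (mod 1003).
Since 812 ≠ 1, base 8 is a Fermat witness: 1003 is composite.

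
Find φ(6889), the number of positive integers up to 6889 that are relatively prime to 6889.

Factor: 6889 = 83^2.
φ(6889) = 83^1·(83−1) = 6806.

6806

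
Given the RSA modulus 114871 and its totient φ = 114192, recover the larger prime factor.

φ(n) = (p−1)(q−1) = n − (p+q) + 1, so p + q = 114871 − 114192 + 1 = 680.
p and q are the roots of t² − 680t + 114871 = 0.
Discriminant: 680² − 4·114871 = 462400 − 459484 = 2916; √2916 = 54.
q = (680 − 54)/2 = 313, p = (680 + 54)/2 = 367.
Check: 313 · 367 = 114871.

367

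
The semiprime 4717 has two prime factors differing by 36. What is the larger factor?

Since p = q + 36, we have 4717 = q(q + 36), so q² + 36q − 4717 = 0.
Discriminant: 36² + 4·4717 = 1296 + 18868 = 20164; √20164 = 142.
q = (−36 + 142)/2 = 53, and p = q + 36 = 89.
Check: 53 · 89 = 4717.

89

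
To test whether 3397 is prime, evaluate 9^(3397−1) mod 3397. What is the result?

9^1 ≡ 9 (mod 3397)
9^2 ≡ 9^2 = 81 ≡ 81 (mod 3397)
9^4 ≡ 81^2 = 6561 ≡ 3164 (mod 3397)
9^8 ≡ 3164^2 = 10010896 ≡ 3334 (mod 3397)
9^16 ≡ 3334^2 = 11115556 ≡ 572 (mod 3397)
9^32 ≡ 572^2 = 327184 ≡ 1072 (mod 3397)
9^64 ≡ 1072^2 = 1149184 ≡ 998 (mod 3397)
9^128 ≡ 998^2 = 996004 ≡ 683 (mod 3397)
9^256 ≡ 683^2 = 466489 ≡ 1100 (mod 3397)
9^512 ≡ 1100^2 = 1210000 ≡ 668 (mod 3397)
9^1024 ≡ 668^2 = 446224 ≡ 1217 (mod 3397)
9^2048 ≡ 1217^2 = 1481089 ≡ 3394 (mod 3397)
3396 = 2048 + 1024 + 256 + 64 + 4 in binary powers of 2.
So 9^3396 ≡ 3394 · 1217 · 1100 · 998 · 3164 ≡ 97 (mod 3397).
Since 97 ≠ 1, base 9 is a Fermat witness: 3397 is composite.

97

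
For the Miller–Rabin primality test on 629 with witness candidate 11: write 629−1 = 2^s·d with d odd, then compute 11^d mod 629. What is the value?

381

629 − 1 = 628 = 2^2 · 157, so d = 157.
11^1 ≡ 11 (mod 629)
11^2 ≡ 11^2 = 121 ≡ 121 (mod 629)
11^4 ≡ 121^2 = 14641 ≡ 174 (mod 629)
11^8 ≡ 174^2 = 30276 ≡ 84 (mod 629)
11^16 ≡ 84^2 = 7056 ≡ 137 (mod 629)
11^32 ≡ 137^2 = 18769 ≡ 528 (mod 629)
11^64 ≡ 528^2 = 278784 ≡ 137 (mod 629)
11^128 ≡ 137^2 = 18769 ≡ 528 (mod 629)
157 = 128 + 16 + 8 + 4 + 1 in binary powers of 2.
So 11^157 ≡ 528 · 137 · 84 · 174 · 11 ≡ 381 (mod 629).
Squaring chain: 381 → 491; never reaches −1, so base 11 is a Miller–Rabin witness that 629 is composite.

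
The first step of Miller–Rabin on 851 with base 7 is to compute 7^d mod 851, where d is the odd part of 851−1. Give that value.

851 − 1 = 850 = 2^1 · 425, so d = 425.
7^1 ≡ 7 (mod 851)
7^2 ≡ 7^2 = 49 ≡ 49 (mod 851)
7^4 ≡ 49^2 = 2401 ≡ 699 (mod 851)
7^8 ≡ 699^2 = 488601 ≡ 127 (mod 851)
7^16 ≡ 127^2 = 16129 ≡ 811 (mod 851)
7^32 ≡ 811^2 = 657721 ≡ 749 (mod 851)
7^64 ≡ 749^2 = 561001 ≡ 192 (mod 851)
7^128 ≡ 192^2 = 36864 ≡ 271 (mod 851)
7^256 ≡ 271^2 = 73441 ≡ 255 (mod 851)
425 = 256 + 128 + 32 + 8 + 1 in binary powers of 2.
So 7^425 ≡ 255 · 271 · 749 · 127 · 7 ≡ 419 (mod 851).
Squaring chain: 419; never reaches −1, so base 7 is a Miller–Rabin witness that 851 is composite.

419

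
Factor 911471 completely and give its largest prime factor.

911471 = 11 · 82861
82861 = 41 · 2021
2021 = 43 · 47
47 is prime.
So 911471 = 11 · 41 · 43 · 47; the largest prime factor is 47.

47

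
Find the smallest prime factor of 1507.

11

1507 is odd.
Digit sum 13, not divisible by 3.
Ends in 7: not divisible by 5.
7: 1507 = 7·215 + 2
11: 1507 = 11·137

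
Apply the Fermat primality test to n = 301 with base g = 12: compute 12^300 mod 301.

64

12^1 ≡ 12 (mod 301)
12^2 ≡ 12^2 = 144 ≡ 144 (mod 301)
12^4 ≡ 144^2 = 20736 ≡ 268 (mod 301)
12^8 ≡ 268^2 = 71824 ≡ 186 (mod 301)
12^16 ≡ 186^2 = 34596 ≡ 282 (mod 301)
12^32 ≡ 282^2 = 79524 ≡ 60 (mod 301)
12^64 ≡ 60^2 = 3600 ≡ 289 (mod 301)
12^128 ≡ 289^2 = 83521 ≡ 144 (mod 301)
12^256 ≡ 144^2 = 20736 ≡ 268 (mod 301)
300 = 256 + 32 + 8 + 4 in binary powers of 2.
So 12^300 ≡ 268 · 60 · 186 · 268 ≡ 64 (mod 301).
Since 64 ≠ 1, base 12 is a Fermat witness: 301 is composite.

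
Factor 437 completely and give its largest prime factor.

437 = 19 · 23
23 is prime.
So 437 = 19 · 23; the largest prime factor is 23.

23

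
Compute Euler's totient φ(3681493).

Factor: 3681493 = 131 · 157 · 179.
φ(3681493) = (131−1) · (157−1) · (179−1) = 130 · 156 · 178 = 3609840.

3609840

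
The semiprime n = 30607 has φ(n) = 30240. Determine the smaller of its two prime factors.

φ(n) = (p−1)(q−1) = n − (p+q) + 1, so p + q = 30607 − 30240 + 1 = 368.
p and q are the roots of t² − 368t + 30607 = 0.
Discriminant: 368² − 4·30607 = 135424 − 122428 = 12996; √12996 = 114.
q = (368 − 114)/2 = 127, p = (368 + 114)/2 = 241.
Check: 127 · 241 = 30607.

127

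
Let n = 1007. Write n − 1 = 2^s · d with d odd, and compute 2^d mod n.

1007 − 1 = 1006 = 2^1 · 503, so d = 503.
2^1 ≡ 2 (mod 1007)
2^2 ≡ 2^2 = 4 ≡ 4 (mod 1007)
2^4 ≡ 4^2 = 16 ≡ 16 (mod 1007)
2^8 ≡ 16^2 = 256 ≡ 256 (mod 1007)
2^16 ≡ 256^2 = 65536 ≡ 81 (mod 1007)
2^32 ≡ 81^2 = 6561 ≡ 519 (mod 1007)
2^64 ≡ 519^2 = 269361 ≡ 492 (mod 1007)
2^128 ≡ 492^2 = 242064 ≡ 384 (mod 1007)
2^256 ≡ 384^2 = 147456 ≡ 434 (mod 1007)
503 = 256 + 128 + 64 + 32 + 16 + 4 + 2 + 1 in binary powers of 2.
So 2^503 ≡ 434 · 384 · 492 · 519 · 81 · 16 · 4 · 2 ≡ 124 (mod 1007).
Squaring chain: 124; never reaches −1, so base 2 is a Miller–Rabin witness that 1007 is composite.

124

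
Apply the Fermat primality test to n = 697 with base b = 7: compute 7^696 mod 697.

7^1 ≡ 7 (mod 697)
7^2 ≡ 7^2 = 49 ≡ 49 (mod 697)
7^4 ≡ 49^2 = 2401 ≡ 310 (mod 697)
7^8 ≡ 310^2 = 96100 ≡ 611 (mod 697)
7^16 ≡ 611^2 = 373321 ≡ 426 (mod 697)
7^32 ≡ 426^2 = 181476 ≡ 256 (mod 697)
7^64 ≡ 256^2 = 65536 ≡ 18 (mod 697)
7^128 ≡ 18^2 = 324 ≡ 324 (mod 697)
7^256 ≡ 324^2 = 104976 ≡ 426 (mod 697)
7^512 ≡ 426^2 = 181476 ≡ 256 (mod 697)
696 = 512 + 128 + 32 + 16 + 8 in binary powers of 2.
So 7^696 ≡ 256 · 324 · 256 · 426 · 611 ≡ 16 (mod 697).
Since 16 ≠ 1, base 7 is a Fermat witness: 697 is composite.

16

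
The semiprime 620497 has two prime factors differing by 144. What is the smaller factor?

Since p = q + 144, we have 620497 = q(q + 144), so q² + 144q − 620497 = 0.
Discriminant: 144² + 4·620497 = 20736 + 2481988 = 2502724; √2502724 = 1582.
q = (−144 + 1582)/2 = 719, and p = q + 144 = 863.
Check: 719 · 863 = 620497.

719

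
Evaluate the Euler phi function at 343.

Factor: 343 = 7^3.
φ(343) = 7^2·(7−1) = 294.

294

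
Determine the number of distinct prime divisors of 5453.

3

5453 = 7 · 779
779 = 19 · 41
5453 = 7 · 19 · 41, which has 3 distinct prime factors.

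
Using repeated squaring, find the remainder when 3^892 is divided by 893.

3^1 ≡ 3 (mod 893)
3^2 ≡ 3^2 = 9 ≡ 9 (mod 893)
3^4 ≡ 9^2 = 81 ≡ 81 (mod 893)
3^8 ≡ 81^2 = 6561 ≡ 310 (mod 893)
3^16 ≡ 310^2 = 96100 ≡ 549 (mod 893)
3^32 ≡ 549^2 = 301401 ≡ 460 (mod 893)
3^64 ≡ 460^2 = 211600 ≡ 852 (mod 893)
3^128 ≡ 852^2 = 725904 ≡ 788 (mod 893)
3^256 ≡ 788^2 = 620944 ≡ 309 (mod 893)
3^512 ≡ 309^2 = 95481 ≡ 823 (mod 893)
892 = 512 + 256 + 64 + 32 + 16 + 8 + 4 in binary powers of 2.
So 3^892 ≡ 823 · 309 · 852 · 460 · 549 · 310 · 81 ≡ 852 (mod 893).
Since 852 ≠ 1, base 3 is a Fermat witness: 893 is composite.

852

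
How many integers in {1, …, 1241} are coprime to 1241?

Factor: 1241 = 17 · 73.
φ(1241) = (17−1) · (73−1) = 16 · 72 = 1152.

1152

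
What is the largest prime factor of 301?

43

301 = 7 · 43
43 is prime.
So 301 = 7 · 43; the largest prime factor is 43.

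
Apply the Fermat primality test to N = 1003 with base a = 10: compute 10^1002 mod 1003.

10^1 ≡ 10 (mod 1003)
10^2 ≡ 10^2 = 100 ≡ 100 (mod 1003)
10^4 ≡ 100^2 = 10000 ≡ 973 (mod 1003)
10^8 ≡ 973^2 = 946729 ≡ 900 (mod 1003)
10^16 ≡ 900^2 = 810000 ≡ 579 (mod 1003)
10^32 ≡ 579^2 = 335241 ≡ 239 (mod 1003)
10^64 ≡ 239^2 = 57121 ≡ 953 (mod 1003)
10^128 ≡ 953^2 = 908209 ≡ 494 (mod 1003)
10^256 ≡ 494^2 = 244036 ≡ 307 (mod 1003)
10^512 ≡ 307^2 = 94249 ≡ 970 (mod 1003)
1002 = 512 + 256 + 128 + 64 + 32 + 8 + 2 in binary powers of 2.
So 10^1002 ≡ 970 · 307 · 494 · 953 · 239 · 900 · 100 ≡ 461 (mod 1003).
Since 461 ≠ 1, base 10 is a Fermat witness: 1003 is composite.

461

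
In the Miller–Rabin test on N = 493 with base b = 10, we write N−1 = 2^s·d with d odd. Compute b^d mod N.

292

493 − 1 = 492 = 2^2 · 123, so d = 123.
10^1 ≡ 10 (mod 493)
10^2 ≡ 10^2 = 100 ≡ 100 (mod 493)
10^4 ≡ 100^2 = 10000 ≡ 140 (mod 493)
10^8 ≡ 140^2 = 19600 ≡ 373 (mod 493)
10^16 ≡ 373^2 = 139129 ≡ 103 (mod 493)
10^32 ≡ 103^2 = 10609 ≡ 256 (mod 493)
10^64 ≡ 256^2 = 65536 ≡ 460 (mod 493)
123 = 64 + 32 + 16 + 8 + 2 + 1 in binary powers of 2.
So 10^123 ≡ 460 · 256 · 103 · 373 · 100 · 10 ≡ 292 (mod 493).
Squaring chain: 292 → 468; never reaches −1, so base 10 is a Miller–Rabin witness that 493 is composite.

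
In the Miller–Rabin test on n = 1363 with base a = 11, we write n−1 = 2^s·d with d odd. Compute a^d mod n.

1363 − 1 = 1362 = 2^1 · 681, so d = 681.
11^1 ≡ 11 (mod 1363)
11^2 ≡ 11^2 = 121 ≡ 121 (mod 1363)
11^4 ≡ 121^2 = 14641 ≡ 1011 (mod 1363)
11^8 ≡ 1011^2 = 1022121 ≡ 1234 (mod 1363)
11^16 ≡ 1234^2 = 1522756 ≡ 285 (mod 1363)
11^32 ≡ 285^2 = 81225 ≡ 808 (mod 1363)
11^64 ≡ 808^2 = 652864 ≡ 1350 (mod 1363)
11^128 ≡ 1350^2 = 1822500 ≡ 169 (mod 1363)
11^256 ≡ 169^2 = 28561 ≡ 1301 (mod 1363)
11^512 ≡ 1301^2 = 1692601 ≡ 1118 (mod 1363)
681 = 512 + 128 + 32 + 8 + 1 in binary powers of 2.
So 11^681 ≡ 1118 · 169 · 808 · 1234 · 11 ≡ 872 (mod 1363).
Squaring chain: 872; never reaches −1, so base 11 is a Miller–Rabin witness that 1363 is composite.

872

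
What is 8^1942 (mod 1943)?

1715

8^1 ≡ 8 (mod 1943)
8^2 ≡ 8^2 = 64 ≡ 64 (mod 1943)
8^4 ≡ 64^2 = 4096 ≡ 210 (mod 1943)
8^8 ≡ 210^2 = 44100 ≡ 1354 (mod 1943)
8^16 ≡ 1354^2 = 1833316 ≡ 1067 (mod 1943)
8^32 ≡ 1067^2 = 1138489 ≡ 1834 (mod 1943)
8^64 ≡ 1834^2 = 3363556 ≡ 223 (mod 1943)
8^128 ≡ 223^2 = 49729 ≡ 1154 (mod 1943)
8^256 ≡ 1154^2 = 1331716 ≡ 761 (mod 1943)
8^512 ≡ 761^2 = 579121 ≡ 107 (mod 1943)
8^1024 ≡ 107^2 = 11449 ≡ 1734 (mod 1943)
1942 = 1024 + 512 + 256 + 128 + 16 + 4 + 2 in binary powers of 2.
So 8^1942 ≡ 1734 · 107 · 761 · 1154 · 1067 · 210 · 64 ≡ 1715 (mod 1943).
Since 1715 ≠ 1, base 8 is a Fermat witness: 1943 is composite.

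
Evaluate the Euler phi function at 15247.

Factor: 15247 = 79 · 193.
φ(15247) = (79−1) · (193−1) = 78 · 192 = 14976.

14976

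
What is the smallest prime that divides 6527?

61

6527 is odd.
Digit sum 20, not divisible by 3.
Ends in 7: not divisible by 5.
7: 6527 = 7·932 + 3
11: 6527 = 11·593 + 4
13: 6527 = 13·502 + 1
17: 6527 = 17·383 + 16
19: 6527 = 19·343 + 10
23: 6527 = 23·283 + 18
29: 6527 = 29·225 + 2
31: 6527 = 31·210 + 17
37: 6527 = 37·176 + 15
41: 6527 = 41·159 + 8
43: 6527 = 43·151 + 34
47: 6527 = 47·138 + 41
53: 6527 = 53·123 + 8
59: 6527 = 59·110 + 37
61: 6527 = 61·107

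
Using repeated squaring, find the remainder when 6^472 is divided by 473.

6^1 ≡ 6 (mod 473)
6^2 ≡ 6^2 = 36 ≡ 36 (mod 473)
6^4 ≡ 36^2 = 1296 ≡ 350 (mod 473)
6^8 ≡ 350^2 = 122500 ≡ 466 (mod 473)
6^16 ≡ 466^2 = 217156 ≡ 49 (mod 473)
6^32 ≡ 49^2 = 2401 ≡ 36 (mod 473)
6^64 ≡ 36^2 = 1296 ≡ 350 (mod 473)
6^128 ≡ 350^2 = 122500 ≡ 466 (mod 473)
6^256 ≡ 466^2 = 217156 ≡ 49 (mod 473)
472 = 256 + 128 + 64 + 16 + 8 in binary powers of 2.
So 6^472 ≡ 49 · 466 · 350 · 49 · 466 ≡ 135 (mod 473).
Since 135 ≠ 1, base 6 is a Fermat witness: 473 is composite.

135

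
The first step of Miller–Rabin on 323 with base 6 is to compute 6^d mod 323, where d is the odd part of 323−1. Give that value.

323 − 1 = 322 = 2^1 · 161, so d = 161.
6^1 ≡ 6 (mod 323)
6^2 ≡ 6^2 = 36 ≡ 36 (mod 323)
6^4 ≡ 36^2 = 1296 ≡ 4 (mod 323)
6^8 ≡ 4^2 = 16 ≡ 16 (mod 323)
6^16 ≡ 16^2 = 256 ≡ 256 (mod 323)
6^32 ≡ 256^2 = 65536 ≡ 290 (mod 323)
6^64 ≡ 290^2 = 84100 ≡ 120 (mod 323)
6^128 ≡ 120^2 = 14400 ≡ 188 (mod 323)
161 = 128 + 32 + 1 in binary powers of 2.
So 6^161 ≡ 188 · 290 · 6 ≡ 244 (mod 323).
Squaring chain: 244; never reaches −1, so base 6 is a Miller–Rabin witness that 323 is composite.

244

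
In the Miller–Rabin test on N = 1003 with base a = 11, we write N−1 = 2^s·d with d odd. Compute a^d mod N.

1003 − 1 = 1002 = 2^1 · 501, so d = 501.
11^1 ≡ 11 (mod 1003)
11^2 ≡ 11^2 = 121 ≡ 121 (mod 1003)
11^4 ≡ 121^2 = 14641 ≡ 599 (mod 1003)
11^8 ≡ 599^2 = 358801 ≡ 730 (mod 1003)
11^16 ≡ 730^2 = 532900 ≡ 307 (mod 1003)
11^32 ≡ 307^2 = 94249 ≡ 970 (mod 1003)
11^64 ≡ 970^2 = 940900 ≡ 86 (mod 1003)
11^128 ≡ 86^2 = 7396 ≡ 375 (mod 1003)
11^256 ≡ 375^2 = 140625 ≡ 205 (mod 1003)
501 = 256 + 128 + 64 + 32 + 16 + 4 + 1 in binary powers of 2.
So 11^501 ≡ 205 · 375 · 86 · 970 · 307 · 599 · 11 ≡ 214 (mod 1003).
Squaring chain: 214; never reaches −1, so base 11 is a Miller–Rabin witness that 1003 is composite.

214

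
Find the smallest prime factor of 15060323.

79

15060323 is odd.
Digit sum 20, not divisible by 3.
Ends in 3: not divisible by 5.
7: 15060323 = 7·2151474 + 5
11: 15060323 = 11·1369120 + 3
13: 15060323 = 13·1158486 + 5
17: 15060323 = 17·885901 + 6
19: 15060323 = 19·792648 + 11
23: 15060323 = 23·654796 + 15
29: 15060323 = 29·519321 + 14
31: 15060323 = 31·485816 + 27
37: 15060323 = 37·407035 + 28
41: 15060323 = 41·367324 + 39
43: 15060323 = 43·350240 + 3
47: 15060323 = 47·320432 + 19
53: 15060323 = 53·284157 + 2
59: 15060323 = 59·255259 + 42
61: 15060323 = 61·246890 + 33
67: 15060323 = 67·224780 + 63
71: 15060323 = 71·212117 + 16
73: 15060323 = 73·206305 + 58
79: 15060323 = 79·190637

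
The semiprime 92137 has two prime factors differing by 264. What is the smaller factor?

Since p = q + 264, we have 92137 = q(q + 264), so q² + 264q − 92137 = 0.
Discriminant: 264² + 4·92137 = 69696 + 368548 = 438244; √438244 = 662.
q = (−264 + 662)/2 = 199, and p = q + 264 = 463.
Check: 199 · 463 = 92137.

199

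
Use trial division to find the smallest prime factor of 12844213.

12844213 is odd.
Digit sum 25, not divisible by 3.
Ends in 3: not divisible by 5.
7: 12844213 = 7·1834887 + 4
11: 12844213 = 11·1167655 + 8
13: 12844213 = 13·988016 + 5
17: 12844213 = 17·755541 + 16
19: 12844213 = 19·676011 + 4
23: 12844213 = 23·558444 + 1
29: 12844213 = 29·442903 + 26
31: 12844213 = 31·414329 + 14
37: 12844213 = 37·347140 + 33
41: 12844213 = 41·313273 + 20
43: 12844213 = 43·298702 + 27
47: 12844213 = 47·273281 + 6
53: 12844213 = 53·242343 + 34
59: 12844213 = 59·217698 + 31
61: 12844213 = 61·210560 + 53
67: 12844213 = 67·191704 + 45
71: 12844213 = 71·180904 + 29
73: 12844213 = 73·175948 + 9
79: 12844213 = 79·162584 + 77
83: 12844213 = 83·154749 + 46
89: 12844213 = 89·144317

89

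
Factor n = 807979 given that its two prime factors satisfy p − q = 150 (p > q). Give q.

Since p = q + 150, we have 807979 = q(q + 150), so q² + 150q − 807979 = 0.
Discriminant: 150² + 4·807979 = 22500 + 3231916 = 3254416; √3254416 = 1804.
q = (−150 + 1804)/2 = 827, and p = q + 150 = 977.
Check: 827 · 977 = 807979.

827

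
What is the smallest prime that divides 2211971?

37

2211971 is odd.
Digit sum 23, not divisible by 3.
Ends in 1: not divisible by 5.
7: 2211971 = 7·315995 + 6
11: 2211971 = 11·201088 + 3
13: 2211971 = 13·170151 + 8
17: 2211971 = 17·130115 + 16
19: 2211971 = 19·116419 + 10
23: 2211971 = 23·96172 + 15
29: 2211971 = 29·76274 + 25
31: 2211971 = 31·71353 + 28
37: 2211971 = 37·59783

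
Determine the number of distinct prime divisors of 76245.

76245 = 3 · 25415
25415 = 5 · 5083
5083 = 13 · 391
391 = 17 · 23
76245 = 3 · 5 · 13 · 17 · 23, which has 5 distinct prime factors.

5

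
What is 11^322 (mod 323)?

11^1 ≡ 11 (mod 323)
11^2 ≡ 11^2 = 121 ≡ 121 (mod 323)
11^4 ≡ 121^2 = 14641 ≡ 106 (mod 323)
11^8 ≡ 106^2 = 11236 ≡ 254 (mod 323)
11^16 ≡ 254^2 = 64516 ≡ 239 (mod 323)
11^32 ≡ 239^2 = 57121 ≡ 273 (mod 323)
11^64 ≡ 273^2 = 74529 ≡ 239 (mod 323)
11^128 ≡ 239^2 = 57121 ≡ 273 (mod 323)
11^256 ≡ 273^2 = 74529 ≡ 239 (mod 323)
322 = 256 + 64 + 2 in binary powers of 2.
So 11^322 ≡ 239 · 239 · 121 ≡ 87 (mod 323).
Since 87 ≠ 1, base 11 is a Fermat witness: 323 is composite.

87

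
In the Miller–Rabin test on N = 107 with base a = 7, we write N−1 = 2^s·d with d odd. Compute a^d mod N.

106

107 − 1 = 106 = 2^1 · 53, so d = 53.
7^1 ≡ 7 (mod 107)
7^2 ≡ 7^2 = 49 ≡ 49 (mod 107)
7^4 ≡ 49^2 = 2401 ≡ 47 (mod 107)
7^8 ≡ 47^2 = 2209 ≡ 69 (mod 107)
7^16 ≡ 69^2 = 4761 ≡ 53 (mod 107)
7^32 ≡ 53^2 = 2809 ≡ 27 (mod 107)
53 = 32 + 16 + 4 + 1 in binary powers of 2.
So 7^53 ≡ 27 · 53 · 47 · 7 ≡ 106 (mod 107).
Since 7^d ≡ 106 (mod 107), base 7 does not prove 107 composite.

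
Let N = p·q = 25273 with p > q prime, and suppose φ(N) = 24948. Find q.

φ(n) = (p−1)(q−1) = n − (p+q) + 1, so p + q = 25273 − 24948 + 1 = 326.
p and q are the roots of t² − 326t + 25273 = 0.
Discriminant: 326² − 4·25273 = 106276 − 101092 = 5184; √5184 = 72.
q = (326 − 72)/2 = 127, p = (326 + 72)/2 = 199.
Check: 127 · 199 = 25273.

127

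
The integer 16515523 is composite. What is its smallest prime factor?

71

16515523 is odd.
Digit sum 28, not divisible by 3.
Ends in 3: not divisible by 5.
7: 16515523 = 7·2359360 + 3
11: 16515523 = 11·1501411 + 2
13: 16515523 = 13·1270424 + 11
17: 16515523 = 17·971501 + 6
19: 16515523 = 19·869238 + 1
23: 16515523 = 23·718066 + 5
29: 16515523 = 29·569500 + 23
31: 16515523 = 31·532758 + 25
37: 16515523 = 37·446365 + 18
41: 16515523 = 41·402817 + 26
43: 16515523 = 43·384081 + 40
47: 16515523 = 47·351394 + 5
53: 16515523 = 53·311613 + 34
59: 16515523 = 59·279924 + 7
61: 16515523 = 61·270746 + 17
67: 16515523 = 67·246500 + 23
71: 16515523 = 71·232613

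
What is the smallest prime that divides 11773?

61

11773 is odd.
Digit sum 19, not divisible by 3.
Ends in 3: not divisible by 5.
7: 11773 = 7·1681 + 6
11: 11773 = 11·1070 + 3
13: 11773 = 13·905 + 8
17: 11773 = 17·692 + 9
19: 11773 = 19·619 + 12
23: 11773 = 23·511 + 20
29: 11773 = 29·405 + 28
31: 11773 = 31·379 + 24
37: 11773 = 37·318 + 7
41: 11773 = 41·287 + 6
43: 11773 = 43·273 + 34
47: 11773 = 47·250 + 23
53: 11773 = 53·222 + 7
59: 11773 = 59·199 + 32
61: 11773 = 61·193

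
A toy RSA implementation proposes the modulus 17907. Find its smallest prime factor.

3

17907 is odd.
Digit sum 24, divisible by 3.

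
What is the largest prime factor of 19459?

19459 = 11 · 1769
1769 = 29 · 61
61 is prime.
So 19459 = 11 · 29 · 61; the largest prime factor is 61.

61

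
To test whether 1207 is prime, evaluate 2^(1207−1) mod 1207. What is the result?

2^1 ≡ 2 (mod 1207)
2^2 ≡ 2^2 = 4 ≡ 4 (mod 1207)
2^4 ≡ 4^2 = 16 ≡ 16 (mod 1207)
2^8 ≡ 16^2 = 256 ≡ 256 (mod 1207)
2^16 ≡ 256^2 = 65536 ≡ 358 (mod 1207)
2^32 ≡ 358^2 = 128164 ≡ 222 (mod 1207)
2^64 ≡ 222^2 = 49284 ≡ 1004 (mod 1207)
2^128 ≡ 1004^2 = 1008016 ≡ 171 (mod 1207)
2^256 ≡ 171^2 = 29241 ≡ 273 (mod 1207)
2^512 ≡ 273^2 = 74529 ≡ 902 (mod 1207)
2^1024 ≡ 902^2 = 813604 ≡ 86 (mod 1207)
1206 = 1024 + 128 + 32 + 16 + 4 + 2 in binary powers of 2.
So 2^1206 ≡ 86 · 171 · 222 · 358 · 16 · 4 ≡ 642 (mod 1207).
Since 642 ≠ 1, base 2 is a Fermat witness: 1207 is composite.

642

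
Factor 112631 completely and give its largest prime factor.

83

112631 = 23 · 4897
4897 = 59 · 83
83 is prime.
So 112631 = 23 · 59 · 83; the largest prime factor is 83.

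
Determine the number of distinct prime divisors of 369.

2

369 = 3^2 · 41
369 = 3^2 · 41, which has 2 distinct prime factors.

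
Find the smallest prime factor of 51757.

73

51757 is odd.
Digit sum 25, not divisible by 3.
Ends in 7: not divisible by 5.
7: 51757 = 7·7393 + 6
11: 51757 = 11·4705 + 2
13: 51757 = 13·3981 + 4
17: 51757 = 17·3044 + 9
19: 51757 = 19·2724 + 1
23: 51757 = 23·2250 + 7
29: 51757 = 29·1784 + 21
31: 51757 = 31·1669 + 18
37: 51757 = 37·1398 + 31
41: 51757 = 41·1262 + 15
43: 51757 = 43·1203 + 28
47: 51757 = 47·1101 + 10
53: 51757 = 53·976 + 29
59: 51757 = 59·877 + 14
61: 51757 = 61·848 + 29
67: 51757 = 67·772 + 33
71: 51757 = 71·728 + 69
73: 51757 = 73·709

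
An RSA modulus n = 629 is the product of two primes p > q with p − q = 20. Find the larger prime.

Since p = q + 20, we have 629 = q(q + 20), so q² + 20q − 629 = 0.
Discriminant: 20² + 4·629 = 400 + 2516 = 2916; √2916 = 54.
q = (−20 + 54)/2 = 17, and p = q + 20 = 37.
Check: 17 · 37 = 629.

37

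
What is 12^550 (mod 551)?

463

12^1 ≡ 12 (mod 551)
12^2 ≡ 12^2 = 144 ≡ 144 (mod 551)
12^4 ≡ 144^2 = 20736 ≡ 349 (mod 551)
12^8 ≡ 349^2 = 121801 ≡ 30 (mod 551)
12^16 ≡ 30^2 = 900 ≡ 349 (mod 551)
12^32 ≡ 349^2 = 121801 ≡ 30 (mod 551)
12^64 ≡ 30^2 = 900 ≡ 349 (mod 551)
12^128 ≡ 349^2 = 121801 ≡ 30 (mod 551)
12^256 ≡ 30^2 = 900 ≡ 349 (mod 551)
12^512 ≡ 349^2 = 121801 ≡ 30 (mod 551)
550 = 512 + 32 + 4 + 2 in binary powers of 2.
So 12^550 ≡ 30 · 30 · 349 · 144 ≡ 463 (mod 551).
Since 463 ≠ 1, base 12 is a Fermat witness: 551 is composite.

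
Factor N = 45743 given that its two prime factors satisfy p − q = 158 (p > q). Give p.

Since p = q + 158, we have 45743 = q(q + 158), so q² + 158q − 45743 = 0.
Discriminant: 158² + 4·45743 = 24964 + 182972 = 207936; √207936 = 456.
q = (−158 + 456)/2 = 149, and p = q + 158 = 307.
Check: 149 · 307 = 45743.

307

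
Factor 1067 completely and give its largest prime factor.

97

1067 = 11 · 97
97 is prime.
So 1067 = 11 · 97; the largest prime factor is 97.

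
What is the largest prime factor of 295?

59

295 = 5 · 59
59 is prime.
So 295 = 5 · 59; the largest prime factor is 59.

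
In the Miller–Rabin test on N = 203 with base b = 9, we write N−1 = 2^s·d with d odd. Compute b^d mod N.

4

203 − 1 = 202 = 2^1 · 101, so d = 101.
9^1 ≡ 9 (mod 203)
9^2 ≡ 9^2 = 81 ≡ 81 (mod 203)
9^4 ≡ 81^2 = 6561 ≡ 65 (mod 203)
9^8 ≡ 65^2 = 4225 ≡ 165 (mod 203)
9^16 ≡ 165^2 = 27225 ≡ 23 (mod 203)
9^32 ≡ 23^2 = 529 ≡ 123 (mod 203)
9^64 ≡ 123^2 = 15129 ≡ 107 (mod 203)
101 = 64 + 32 + 4 + 1 in binary powers of 2.
So 9^101 ≡ 107 · 123 · 65 · 9 ≡ 4 (mod 203).
Squaring chain: 4; never reaches −1, so base 9 is a Miller–Rabin witness that 203 is composite.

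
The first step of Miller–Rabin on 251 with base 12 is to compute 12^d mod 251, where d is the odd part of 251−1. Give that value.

251 − 1 = 250 = 2^1 · 125, so d = 125.
12^1 ≡ 12 (mod 251)
12^2 ≡ 12^2 = 144 ≡ 144 (mod 251)
12^4 ≡ 144^2 = 20736 ≡ 154 (mod 251)
12^8 ≡ 154^2 = 23716 ≡ 122 (mod 251)
12^16 ≡ 122^2 = 14884 ≡ 75 (mod 251)
12^32 ≡ 75^2 = 5625 ≡ 103 (mod 251)
12^64 ≡ 103^2 = 10609 ≡ 67 (mod 251)
125 = 64 + 32 + 16 + 8 + 4 + 1 in binary powers of 2.
So 12^125 ≡ 67 · 103 · 75 · 122 · 154 · 12 ≡ 1 (mod 251).
Since 12^d ≡ 1 (mod 251), base 12 does not prove 251 composite.

1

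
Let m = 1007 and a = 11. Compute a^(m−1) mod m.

11^1 ≡ 11 (mod 1007)
11^2 ≡ 11^2 = 121 ≡ 121 (mod 1007)
11^4 ≡ 121^2 = 14641 ≡ 543 (mod 1007)
11^8 ≡ 543^2 = 294849 ≡ 805 (mod 1007)
11^16 ≡ 805^2 = 648025 ≡ 524 (mod 1007)
11^32 ≡ 524^2 = 274576 ≡ 672 (mod 1007)
11^64 ≡ 672^2 = 451584 ≡ 448 (mod 1007)
11^128 ≡ 448^2 = 200704 ≡ 311 (mod 1007)
11^256 ≡ 311^2 = 96721 ≡ 49 (mod 1007)
11^512 ≡ 49^2 = 2401 ≡ 387 (mod 1007)
1006 = 512 + 256 + 128 + 64 + 32 + 8 + 4 + 2 in binary powers of 2.
So 11^1006 ≡ 387 · 49 · 311 · 448 · 672 · 805 · 543 · 121 ≡ 334 (mod 1007).
Since 334 ≠ 1, base 11 is a Fermat witness: 1007 is composite.

334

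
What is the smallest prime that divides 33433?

33433 is odd.
Digit sum 16, not divisible by 3.
Ends in 3: not divisible by 5.
7: 33433 = 7·4776 + 1
11: 33433 = 11·3039 + 4
13: 33433 = 13·2571 + 10
17: 33433 = 17·1966 + 11
19: 33433 = 19·1759 + 12
23: 33433 = 23·1453 + 14
29: 33433 = 29·1152 + 25
31: 33433 = 31·1078 + 15
37: 33433 = 37·903 + 22
41: 33433 = 41·815 + 18
43: 33433 = 43·777 + 22
47: 33433 = 47·711 + 16
53: 33433 = 53·630 + 43
59: 33433 = 59·566 + 39
61: 33433 = 61·548 + 5
67: 33433 = 67·499

67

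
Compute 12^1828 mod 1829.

1192

12^1 ≡ 12 (mod 1829)
12^2 ≡ 12^2 = 144 ≡ 144 (mod 1829)
12^4 ≡ 144^2 = 20736 ≡ 617 (mod 1829)
12^8 ≡ 617^2 = 380689 ≡ 257 (mod 1829)
12^16 ≡ 257^2 = 66049 ≡ 205 (mod 1829)
12^32 ≡ 205^2 = 42025 ≡ 1787 (mod 1829)
12^64 ≡ 1787^2 = 3193369 ≡ 1764 (mod 1829)
12^128 ≡ 1764^2 = 3111696 ≡ 567 (mod 1829)
12^256 ≡ 567^2 = 321489 ≡ 1414 (mod 1829)
12^512 ≡ 1414^2 = 1999396 ≡ 299 (mod 1829)
12^1024 ≡ 299^2 = 89401 ≡ 1609 (mod 1829)
1828 = 1024 + 512 + 256 + 32 + 4 in binary powers of 2.
So 12^1828 ≡ 1609 · 299 · 1414 · 1787 · 617 ≡ 1192 (mod 1829).
Since 1192 ≠ 1, base 12 is a Fermat witness: 1829 is composite.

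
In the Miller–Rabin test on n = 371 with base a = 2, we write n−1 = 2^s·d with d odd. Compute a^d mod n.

151

371 − 1 = 370 = 2^1 · 185, so d = 185.
2^1 ≡ 2 (mod 371)
2^2 ≡ 2^2 = 4 ≡ 4 (mod 371)
2^4 ≡ 4^2 = 16 ≡ 16 (mod 371)
2^8 ≡ 16^2 = 256 ≡ 256 (mod 371)
2^16 ≡ 256^2 = 65536 ≡ 240 (mod 371)
2^32 ≡ 240^2 = 57600 ≡ 95 (mod 371)
2^64 ≡ 95^2 = 9025 ≡ 121 (mod 371)
2^128 ≡ 121^2 = 14641 ≡ 172 (mod 371)
185 = 128 + 32 + 16 + 8 + 1 in binary powers of 2.
So 2^185 ≡ 172 · 95 · 240 · 256 · 2 ≡ 151 (mod 371).
Squaring chain: 151; never reaches −1, so base 2 is a Miller–Rabin witness that 371 is composite.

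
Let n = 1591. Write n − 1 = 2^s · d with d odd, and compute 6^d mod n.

216

1591 − 1 = 1590 = 2^1 · 795, so d = 795.
6^1 ≡ 6 (mod 1591)
6^2 ≡ 6^2 = 36 ≡ 36 (mod 1591)
6^4 ≡ 36^2 = 1296 ≡ 1296 (mod 1591)
6^8 ≡ 1296^2 = 1679616 ≡ 1111 (mod 1591)
6^16 ≡ 1111^2 = 1234321 ≡ 1296 (mod 1591)
6^32 ≡ 1296^2 = 1679616 ≡ 1111 (mod 1591)
6^64 ≡ 1111^2 = 1234321 ≡ 1296 (mod 1591)
6^128 ≡ 1296^2 = 1679616 ≡ 1111 (mod 1591)
6^256 ≡ 1111^2 = 1234321 ≡ 1296 (mod 1591)
6^512 ≡ 1296^2 = 1679616 ≡ 1111 (mod 1591)
795 = 512 + 256 + 16 + 8 + 2 + 1 in binary powers of 2.
So 6^795 ≡ 1111 · 1296 · 1296 · 1111 · 36 · 6 ≡ 216 (mod 1591).
Squaring chain: 216; never reaches −1, so base 6 is a Miller–Rabin witness that 1591 is composite.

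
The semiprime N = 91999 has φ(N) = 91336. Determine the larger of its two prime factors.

467

φ(n) = (p−1)(q−1) = n − (p+q) + 1, so p + q = 91999 − 91336 + 1 = 664.
p and q are the roots of t² − 664t + 91999 = 0.
Discriminant: 664² − 4·91999 = 440896 − 367996 = 72900; √72900 = 270.
q = (664 − 270)/2 = 197, p = (664 + 270)/2 = 467.
Check: 197 · 467 = 91999.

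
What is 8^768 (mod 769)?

1

8^1 ≡ 8 (mod 769)
8^2 ≡ 8^2 = 64 ≡ 64 (mod 769)
8^4 ≡ 64^2 = 4096 ≡ 251 (mod 769)
8^8 ≡ 251^2 = 63001 ≡ 712 (mod 769)
8^16 ≡ 712^2 = 506944 ≡ 173 (mod 769)
8^32 ≡ 173^2 = 29929 ≡ 707 (mod 769)
8^64 ≡ 707^2 = 499849 ≡ 768 (mod 769)
8^128 ≡ 768^2 = 589824 ≡ 1 (mod 769)
8^256 ≡ 1^2 = 1 ≡ 1 (mod 769)
8^512 ≡ 1^2 = 1 ≡ 1 (mod 769)
768 = 512 + 256 in binary powers of 2.
So 8^768 ≡ 1 · 1 ≡ 1 (mod 769).
Since the result is 1, base 8 gives no evidence that 769 is composite.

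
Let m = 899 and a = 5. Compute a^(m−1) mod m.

315

5^1 ≡ 5 (mod 899)
5^2 ≡ 5^2 = 25 ≡ 25 (mod 899)
5^4 ≡ 25^2 = 625 ≡ 625 (mod 899)
5^8 ≡ 625^2 = 390625 ≡ 459 (mod 899)
5^16 ≡ 459^2 = 210681 ≡ 315 (mod 899)
5^32 ≡ 315^2 = 99225 ≡ 335 (mod 899)
5^64 ≡ 335^2 = 112225 ≡ 749 (mod 899)
5^128 ≡ 749^2 = 561001 ≡ 25 (mod 899)
5^256 ≡ 25^2 = 625 ≡ 625 (mod 899)
5^512 ≡ 625^2 = 390625 ≡ 459 (mod 899)
898 = 512 + 256 + 128 + 2 in binary powers of 2.
So 5^898 ≡ 459 · 625 · 25 · 25 ≡ 315 (mod 899).
Since 315 ≠ 1, base 5 is a Fermat witness: 899 is composite.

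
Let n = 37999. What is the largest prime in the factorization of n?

37999 = 13 · 2923
2923 = 37 · 79
79 is prime.
So 37999 = 13 · 37 · 79; the largest prime factor is 79.

79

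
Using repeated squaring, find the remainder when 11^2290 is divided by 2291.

651

11^1 ≡ 11 (mod 2291)
11^2 ≡ 11^2 = 121 ≡ 121 (mod 2291)
11^4 ≡ 121^2 = 14641 ≡ 895 (mod 2291)
11^8 ≡ 895^2 = 801025 ≡ 1466 (mod 2291)
11^16 ≡ 1466^2 = 2149156 ≡ 198 (mod 2291)
11^32 ≡ 198^2 = 39204 ≡ 257 (mod 2291)
11^64 ≡ 257^2 = 66049 ≡ 1901 (mod 2291)
11^128 ≡ 1901^2 = 3613801 ≡ 894 (mod 2291)
11^256 ≡ 894^2 = 799236 ≡ 1968 (mod 2291)
11^512 ≡ 1968^2 = 3873024 ≡ 1234 (mod 2291)
11^1024 ≡ 1234^2 = 1522756 ≡ 1532 (mod 2291)
11^2048 ≡ 1532^2 = 2347024 ≡ 1040 (mod 2291)
2290 = 2048 + 128 + 64 + 32 + 16 + 2 in binary powers of 2.
So 11^2290 ≡ 1040 · 894 · 1901 · 257 · 198 · 121 ≡ 651 (mod 2291).
Since 651 ≠ 1, base 11 is a Fermat witness: 2291 is composite.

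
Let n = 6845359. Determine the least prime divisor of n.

6845359 is odd.
Digit sum 40, not divisible by 3.
Ends in 9: not divisible by 5.
7: 6845359 = 7·977908 + 3
11: 6845359 = 11·622305 + 4
13: 6845359 = 13·526566 + 1
17: 6845359 = 17·402668 + 3
19: 6845359 = 19·360282 + 1
23: 6845359 = 23·297624 + 7
29: 6845359 = 29·236046 + 25
31: 6845359 = 31·220818 + 1
37: 6845359 = 37·185009 + 26
41: 6845359 = 41·166959 + 40
43: 6845359 = 43·159194 + 17
47: 6845359 = 47·145645 + 44
53: 6845359 = 53·129157 + 38
59: 6845359 = 59·116023 + 2
61: 6845359 = 61·112219

61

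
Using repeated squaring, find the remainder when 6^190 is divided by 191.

1

6^1 ≡ 6 (mod 191)
6^2 ≡ 6^2 = 36 ≡ 36 (mod 191)
6^4 ≡ 36^2 = 1296 ≡ 150 (mod 191)
6^8 ≡ 150^2 = 22500 ≡ 153 (mod 191)
6^16 ≡ 153^2 = 23409 ≡ 107 (mod 191)
6^32 ≡ 107^2 = 11449 ≡ 180 (mod 191)
6^64 ≡ 180^2 = 32400 ≡ 121 (mod 191)
6^128 ≡ 121^2 = 14641 ≡ 125 (mod 191)
190 = 128 + 32 + 16 + 8 + 4 + 2 in binary powers of 2.
So 6^190 ≡ 125 · 180 · 107 · 153 · 150 · 36 ≡ 1 (mod 191).
Since the result is 1, base 6 gives no evidence that 191 is composite.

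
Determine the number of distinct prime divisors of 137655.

137655 = 3^2 · 15295
15295 = 5 · 3059
3059 = 7 · 437
437 = 19 · 23
137655 = 3^2 · 5 · 7 · 19 · 23, which has 5 distinct prime factors.

5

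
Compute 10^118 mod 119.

10^1 ≡ 10 (mod 119)
10^2 ≡ 10^2 = 100 ≡ 100 (mod 119)
10^4 ≡ 100^2 = 10000 ≡ 4 (mod 119)
10^8 ≡ 4^2 = 16 ≡ 16 (mod 119)
10^16 ≡ 16^2 = 256 ≡ 18 (mod 119)
10^32 ≡ 18^2 = 324 ≡ 86 (mod 119)
10^64 ≡ 86^2 = 7396 ≡ 18 (mod 119)
118 = 64 + 32 + 16 + 4 + 2 in binary powers of 2.
So 10^118 ≡ 18 · 86 · 18 · 4 · 100 ≡ 60 (mod 119).
Since 60 ≠ 1, base 10 is a Fermat witness: 119 is composite.

60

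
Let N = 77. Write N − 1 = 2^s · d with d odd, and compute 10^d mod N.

10

77 − 1 = 76 = 2^2 · 19, so d = 19.
10^1 ≡ 10 (mod 77)
10^2 ≡ 10^2 = 100 ≡ 23 (mod 77)
10^4 ≡ 23^2 = 529 ≡ 67 (mod 77)
10^8 ≡ 67^2 = 4489 ≡ 23 (mod 77)
10^16 ≡ 23^2 = 529 ≡ 67 (mod 77)
19 = 16 + 2 + 1 in binary powers of 2.
So 10^19 ≡ 67 · 23 · 10 ≡ 10 (mod 77).
Squaring chain: 10 → 23; never reaches −1, so base 10 is a Miller–Rabin witness that 77 is composite.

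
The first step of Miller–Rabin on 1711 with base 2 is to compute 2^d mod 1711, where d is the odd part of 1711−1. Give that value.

1711 − 1 = 1710 = 2^1 · 855, so d = 855.
2^1 ≡ 2 (mod 1711)
2^2 ≡ 2^2 = 4 ≡ 4 (mod 1711)
2^4 ≡ 4^2 = 16 ≡ 16 (mod 1711)
2^8 ≡ 16^2 = 256 ≡ 256 (mod 1711)
2^16 ≡ 256^2 = 65536 ≡ 518 (mod 1711)
2^32 ≡ 518^2 = 268324 ≡ 1408 (mod 1711)
2^64 ≡ 1408^2 = 1982464 ≡ 1126 (mod 1711)
2^128 ≡ 1126^2 = 1267876 ≡ 25 (mod 1711)
2^256 ≡ 25^2 = 625 ≡ 625 (mod 1711)
2^512 ≡ 625^2 = 390625 ≡ 517 (mod 1711)
855 = 512 + 256 + 64 + 16 + 4 + 2 + 1 in binary powers of 2.
So 2^855 ≡ 517 · 625 · 1126 · 518 · 16 · 4 · 2 ≡ 549 (mod 1711).
Squaring chain: 549; never reaches −1, so base 2 is a Miller–Rabin witness that 1711 is composite.

549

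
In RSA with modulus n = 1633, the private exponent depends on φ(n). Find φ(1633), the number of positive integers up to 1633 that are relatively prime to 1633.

Factor: 1633 = 23 · 71.
φ(1633) = (23−1) · (71−1) = 22 · 70 = 1540.

1540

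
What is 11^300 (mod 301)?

176

11^1 ≡ 11 (mod 301)
11^2 ≡ 11^2 = 121 ≡ 121 (mod 301)
11^4 ≡ 121^2 = 14641 ≡ 193 (mod 301)
11^8 ≡ 193^2 = 37249 ≡ 226 (mod 301)
11^16 ≡ 226^2 = 51076 ≡ 207 (mod 301)
11^32 ≡ 207^2 = 42849 ≡ 107 (mod 301)
11^64 ≡ 107^2 = 11449 ≡ 11 (mod 301)
11^128 ≡ 11^2 = 121 ≡ 121 (mod 301)
11^256 ≡ 121^2 = 14641 ≡ 193 (mod 301)
300 = 256 + 32 + 8 + 4 in binary powers of 2.
So 11^300 ≡ 193 · 107 · 226 · 193 ≡ 176 (mod 301).
Since 176 ≠ 1, base 11 is a Fermat witness: 301 is composite.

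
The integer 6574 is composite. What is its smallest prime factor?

6574 is even: 2 divides it.

2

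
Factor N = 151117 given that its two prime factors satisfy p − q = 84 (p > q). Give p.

433

Since p = q + 84, we have 151117 = q(q + 84), so q² + 84q − 151117 = 0.
Discriminant: 84² + 4·151117 = 7056 + 604468 = 611524; √611524 = 782.
q = (−84 + 782)/2 = 349, and p = q + 84 = 433.
Check: 349 · 433 = 151117.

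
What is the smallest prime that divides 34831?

61

34831 is odd.
Digit sum 19, not divisible by 3.
Ends in 1: not divisible by 5.
7: 34831 = 7·4975 + 6
11: 34831 = 11·3166 + 5
13: 34831 = 13·2679 + 4
17: 34831 = 17·2048 + 15
19: 34831 = 19·1833 + 4
23: 34831 = 23·1514 + 9
29: 34831 = 29·1201 + 2
31: 34831 = 31·1123 + 18
37: 34831 = 37·941 + 14
41: 34831 = 41·849 + 22
43: 34831 = 43·810 + 1
47: 34831 = 47·741 + 4
53: 34831 = 53·657 + 10
59: 34831 = 59·590 + 21
61: 34831 = 61·571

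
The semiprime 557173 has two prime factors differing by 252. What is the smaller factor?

631

Since p = q + 252, we have 557173 = q(q + 252), so q² + 252q − 557173 = 0.
Discriminant: 252² + 4·557173 = 63504 + 2228692 = 2292196; √2292196 = 1514.
q = (−252 + 1514)/2 = 631, and p = q + 252 = 883.
Check: 631 · 883 = 557173.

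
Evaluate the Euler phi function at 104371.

Factor: 104371 = 29 · 59 · 61.
φ(104371) = (29−1) · (59−1) · (61−1) = 28 · 58 · 60 = 97440.

97440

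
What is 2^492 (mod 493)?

2^1 ≡ 2 (mod 493)
2^2 ≡ 2^2 = 4 ≡ 4 (mod 493)
2^4 ≡ 4^2 = 16 ≡ 16 (mod 493)
2^8 ≡ 16^2 = 256 ≡ 256 (mod 493)
2^16 ≡ 256^2 = 65536 ≡ 460 (mod 493)
2^32 ≡ 460^2 = 211600 ≡ 103 (mod 493)
2^64 ≡ 103^2 = 10609 ≡ 256 (mod 493)
2^128 ≡ 256^2 = 65536 ≡ 460 (mod 493)
2^256 ≡ 460^2 = 211600 ≡ 103 (mod 493)
492 = 256 + 128 + 64 + 32 + 8 + 4 in binary powers of 2.
So 2^492 ≡ 103 · 460 · 256 · 103 · 256 · 16 ≡ 373 (mod 493).
Since 373 ≠ 1, base 2 is a Fermat witness: 493 is composite.

373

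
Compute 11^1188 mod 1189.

11^1 ≡ 11 (mod 1189)
11^2 ≡ 11^2 = 121 ≡ 121 (mod 1189)
11^4 ≡ 121^2 = 14641 ≡ 373 (mod 1189)
11^8 ≡ 373^2 = 139129 ≡ 16 (mod 1189)
11^16 ≡ 16^2 = 256 ≡ 256 (mod 1189)
11^32 ≡ 256^2 = 65536 ≡ 141 (mod 1189)
11^64 ≡ 141^2 = 19881 ≡ 857 (mod 1189)
11^128 ≡ 857^2 = 734449 ≡ 836 (mod 1189)
11^256 ≡ 836^2 = 698896 ≡ 953 (mod 1189)
11^512 ≡ 953^2 = 908209 ≡ 1002 (mod 1189)
11^1024 ≡ 1002^2 = 1004004 ≡ 488 (mod 1189)
1188 = 1024 + 128 + 32 + 4 in binary powers of 2.
So 11^1188 ≡ 488 · 836 · 141 · 373 ≡ 1009 (mod 1189).
Since 1009 ≠ 1, base 11 is a Fermat witness: 1189 is composite.

1009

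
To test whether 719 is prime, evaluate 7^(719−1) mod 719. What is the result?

1

7^1 ≡ 7 (mod 719)
7^2 ≡ 7^2 = 49 ≡ 49 (mod 719)
7^4 ≡ 49^2 = 2401 ≡ 244 (mod 719)
7^8 ≡ 244^2 = 59536 ≡ 578 (mod 719)
7^16 ≡ 578^2 = 334084 ≡ 468 (mod 719)
7^32 ≡ 468^2 = 219024 ≡ 448 (mod 719)
7^64 ≡ 448^2 = 200704 ≡ 103 (mod 719)
7^128 ≡ 103^2 = 10609 ≡ 543 (mod 719)
7^256 ≡ 543^2 = 294849 ≡ 59 (mod 719)
7^512 ≡ 59^2 = 3481 ≡ 605 (mod 719)
718 = 512 + 128 + 64 + 8 + 4 + 2 in binary powers of 2.
So 7^718 ≡ 605 · 543 · 103 · 578 · 244 · 49 ≡ 1 (mod 719).
Since the result is 1, base 7 gives no evidence that 719 is composite.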